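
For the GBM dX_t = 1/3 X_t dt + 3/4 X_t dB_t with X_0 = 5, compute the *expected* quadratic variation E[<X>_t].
E[<X>_t] = 675*exp(59*t/48)/59 - 675/59

<X>_t = int_0^t ((3/4) * X_s)^2 ds. Taking expectation inside the integral: E[<X>_t] = (3/4)^2 * int_0^t E[X_s^2] ds. For GBM, E[X_s^2] = x_0^2 * exp((2 mu + sigma^2) s). Integrating:
  E[<X>_t] = (3/4)^2 * 5^2 * (exp((2*(1/3) + (3/4)^2) t) - 1) / (2*(1/3) + (3/4)^2)
           = (3/4)^2 * 5^2 * (exp((59/48) t) - 1) / (59/48) = 675*exp(59*t/48)/59 - 675/59.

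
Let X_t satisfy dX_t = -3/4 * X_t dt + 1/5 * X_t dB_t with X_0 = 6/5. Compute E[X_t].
E[X_t] = 6*exp(-3*t/4)/5

For GBM dX = mu X dt + sigma X dB with X_0 = x_0, apply Itô to Y = log X: dY = (mu - sigma^2/2) dt + sigma dB, so Y_t = log(x_0) + (mu - sigma^2/2) t + sigma B_t and hence X_t = x_0 * exp((mu - sigma^2/2) t + sigma B_t).
With mu = -3/4, sigma = 1/5, x_0 = 6/5, this gives:
  X_t = 6/5 * exp((-77/100) * t + (1/5) * B_t).
Since sigma*B_t ~ Normal(0, sigma^2 t), E[exp(sigma*B_t)] = exp(sigma^2 t / 2); so E[X_t] = x_0 * exp((mu - sigma^2/2) t) * exp(sigma^2 t / 2) = x_0 * exp(mu t) = 6*exp(-3*t/4)/5.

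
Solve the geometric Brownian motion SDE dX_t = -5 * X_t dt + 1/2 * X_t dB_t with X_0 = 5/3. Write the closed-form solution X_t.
X_t = 5/3 * exp((-41/8) * t + (1/2) * B_t)

For GBM dX = mu X dt + sigma X dB with X_0 = x_0, apply Itô to Y = log X: dY = (mu - sigma^2/2) dt + sigma dB, so Y_t = log(x_0) + (mu - sigma^2/2) t + sigma B_t and hence X_t = x_0 * exp((mu - sigma^2/2) t + sigma B_t).
With mu = -5, sigma = 1/2, x_0 = 5/3, this gives:
  X_t = 5/3 * exp((-41/8) * t + (1/2) * B_t).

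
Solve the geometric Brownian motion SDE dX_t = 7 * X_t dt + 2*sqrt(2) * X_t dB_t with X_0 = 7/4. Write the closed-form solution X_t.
X_t = 7/4 * exp((3) * t + (2*sqrt(2)) * B_t)

For GBM dX = mu X dt + sigma X dB with X_0 = x_0, apply Itô to Y = log X: dY = (mu - sigma^2/2) dt + sigma dB, so Y_t = log(x_0) + (mu - sigma^2/2) t + sigma B_t and hence X_t = x_0 * exp((mu - sigma^2/2) t + sigma B_t).
With mu = 7, sigma = 2*sqrt(2), x_0 = 7/4, this gives:
  X_t = 7/4 * exp((3) * t + (2*sqrt(2)) * B_t).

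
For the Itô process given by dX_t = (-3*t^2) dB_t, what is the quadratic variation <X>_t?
<X>_t = 9*t^5/5

For an Itô process dX_t = a(t) dt + b(t) dB_t, the quadratic variation is <X>_t = int_0^t b(s)^2 ds (the drift term does not contribute). Here b(s) = -3*s^2, so
  b(s)^2 = 9*s^4.
Integrating from 0 to t:
  <X>_t = int_0^t (9*s^4) ds = 9*t^5/5.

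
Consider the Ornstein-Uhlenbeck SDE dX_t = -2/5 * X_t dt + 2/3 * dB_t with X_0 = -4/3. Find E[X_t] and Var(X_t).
E[X_t] = -4*exp(-2*t/5)/3; Var(X_t) = 5/9 - 5*exp(-4*t/5)/9

The OU SDE dX = -theta X dt + sigma dB admits the integrating factor exp(theta t): d(exp(theta t) X_t) = sigma exp(theta t) dB_t. Integrating from 0 to t:
  X_t = x_0 * exp(-theta t) + sigma * int_0^t exp(-theta (t-s)) dB_s.
The Itô integral has mean 0 and (by the Itô isometry) variance sigma^2 * int_0^t exp(-2 theta (t - s)) ds = sigma^2 * (1 - exp(-2 theta t)) / (2 theta).
With theta = 2/5, sigma = 2/3, x_0 = -4/3:
  E[X_t] = -4/3 * exp(-2/5 t) = -4*exp(-2*t/5)/3
  Var(X_t) = (2/3)^2 * (1 - exp(-2*2/5 t)) / (2 * 2/5) = 5/9 - 5*exp(-4*t/5)/9.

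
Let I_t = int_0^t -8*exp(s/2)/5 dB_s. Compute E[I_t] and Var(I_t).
E[I_t] = 0; Var(I_t) = 64*exp(t)/25 - 64/25

The Itô integral of a deterministic integrand f(s) has mean 0 because each increment f(s) * (B_{s+ds} - B_s) has mean 0. By the Itô isometry:
  Var( int_0^t f(s) dB_s ) = E[ (int_0^t f(s) dB_s)^2 ] = int_0^t f(s)^2 ds.
Here f(s) = -8*exp(s/2)/5, so f(s)^2 = 64*exp(s)/25. Integrate:
  int_0^t (64*exp(s)/25) ds = 64*exp(t)/25 - 64/25.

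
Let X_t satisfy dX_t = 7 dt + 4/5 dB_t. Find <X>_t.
<X>_t = 16*t/25

For an Itô process dX_t = a(t) dt + b(t) dB_t, the quadratic variation is <X>_t = int_0^t b(s)^2 ds (the drift term does not contribute). Here b(s) = 4/5, so
  b(s)^2 = 16/25.
Integrating from 0 to t:
  <X>_t = int_0^t (16/25) ds = 16*t/25.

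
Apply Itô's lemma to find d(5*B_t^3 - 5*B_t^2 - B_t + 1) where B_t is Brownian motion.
d(5*B_t^3 - 5*B_t^2 - B_t + 1) = (15*B_t - 5) dt + (15*B_t^2 - 10*B_t - 1) dB_t

Itô's formula for f(B_t) gives d f(B_t) = f'(B_t) dB_t + (1/2) f''(B_t) dt. Compute derivatives of f(x) = 5*x^3 - 5*x^2 - x + 1:
  f'(x)  = 15*x^2 - 10*x - 1
  f''(x) = 30*x - 10
Substitute x = B_t and multiply the f'' term by 1/2:
  drift     = (1/2) * (30*x - 10) evaluated at B_t = 15*B_t - 5
  diffusion = (15*x^2 - 10*x - 1) evaluated at B_t = 15*B_t^2 - 10*B_t - 1
Therefore d(5*B_t^3 - 5*B_t^2 - B_t + 1) = (15*B_t - 5) dt + (15*B_t^2 - 10*B_t - 1) dB_t.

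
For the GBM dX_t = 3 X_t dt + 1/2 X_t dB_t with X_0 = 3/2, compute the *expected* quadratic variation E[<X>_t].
E[<X>_t] = 9*exp(25*t/4)/100 - 9/100

<X>_t = int_0^t ((1/2) * X_s)^2 ds. Taking expectation inside the integral: E[<X>_t] = (1/2)^2 * int_0^t E[X_s^2] ds. For GBM, E[X_s^2] = x_0^2 * exp((2 mu + sigma^2) s). Integrating:
  E[<X>_t] = (1/2)^2 * (3/2)^2 * (exp((2*3 + (1/2)^2) t) - 1) / (2*3 + (1/2)^2)
           = (1/2)^2 * (3/2)^2 * (exp((25/4) t) - 1) / (25/4) = 9*exp(25*t/4)/100 - 9/100.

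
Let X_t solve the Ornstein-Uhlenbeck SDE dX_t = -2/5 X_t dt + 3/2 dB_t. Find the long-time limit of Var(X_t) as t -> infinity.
lim Var(X_t) = 45/16

The OU SDE dX = -theta X dt + sigma dB admits the integrating factor exp(theta t): d(exp(theta t) X_t) = sigma exp(theta t) dB_t. Integrating from 0 to t gives X_t = x_0 * exp(-theta t) + sigma * int_0^t exp(-theta (t-s)) dB_s for any initial x_0. The Itô integral has variance (by the Itô isometry) sigma^2 * int_0^t exp(-2 theta (t - s)) ds = sigma^2 * (1 - exp(-2 theta t)) / (2 theta), independent of x_0.
With theta = 2/5, sigma = 3/2:
  Var(X_t) = (3/2)^2 * (1 - exp(-2*2/5 t)) / (2 * 2/5) = 45/16 - 45*exp(-4*t/5)/16.
As t -> infinity, exp(-2*2/5 t) -> 0, so the stationary variance is sigma^2 / (2 theta) = 45/16.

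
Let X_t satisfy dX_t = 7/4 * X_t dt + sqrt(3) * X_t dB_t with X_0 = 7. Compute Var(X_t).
Var(X_t) = 49*(exp(3*t) - 1)*exp(7*t/2)

For GBM dX = mu X dt + sigma X dB with X_0 = x_0, apply Itô to Y = log X: dY = (mu - sigma^2/2) dt + sigma dB, so Y_t = log(x_0) + (mu - sigma^2/2) t + sigma B_t and hence X_t = x_0 * exp((mu - sigma^2/2) t + sigma B_t).
With mu = 7/4, sigma = sqrt(3), x_0 = 7, this gives:
  X_t = 7 * exp((1/4) * t + (sqrt(3)) * B_t).
Since sigma*B_t ~ Normal(0, sigma^2 t), E[exp(sigma*B_t)] = exp(sigma^2 t / 2); so E[X_t] = x_0 * exp((mu - sigma^2/2) t) * exp(sigma^2 t / 2) = x_0 * exp(mu t) = 7*exp(7*t/4).
Var(X_t) = E[X_t^2] - (E[X_t])^2 = x_0^2 * exp(2 mu t) * (exp(sigma^2 t) - 1) = 49*(exp(3*t) - 1)*exp(7*t/2).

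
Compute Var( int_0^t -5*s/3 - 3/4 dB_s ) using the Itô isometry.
Var = t*(400*t^2 + 540*t + 243)/432

The Itô integral of a deterministic integrand f(s) has mean 0 because each increment f(s) * (B_{s+ds} - B_s) has mean 0. By the Itô isometry:
  Var( int_0^t f(s) dB_s ) = E[ (int_0^t f(s) dB_s)^2 ] = int_0^t f(s)^2 ds.
Here f(s) = -5*s/3 - 3/4, so f(s)^2 = (20*s + 9)^2/144. Integrate:
  int_0^t ((20*s + 9)^2/144) ds = t*(400*t^2 + 540*t + 243)/432.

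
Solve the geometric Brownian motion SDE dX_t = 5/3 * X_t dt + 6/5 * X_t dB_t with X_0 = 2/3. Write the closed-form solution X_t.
X_t = 2/3 * exp((71/75) * t + (6/5) * B_t)

For GBM dX = mu X dt + sigma X dB with X_0 = x_0, apply Itô to Y = log X: dY = (mu - sigma^2/2) dt + sigma dB, so Y_t = log(x_0) + (mu - sigma^2/2) t + sigma B_t and hence X_t = x_0 * exp((mu - sigma^2/2) t + sigma B_t).
With mu = 5/3, sigma = 6/5, x_0 = 2/3, this gives:
  X_t = 2/3 * exp((71/75) * t + (6/5) * B_t).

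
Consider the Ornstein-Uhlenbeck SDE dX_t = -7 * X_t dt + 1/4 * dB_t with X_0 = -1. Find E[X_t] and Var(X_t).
E[X_t] = -exp(-7*t); Var(X_t) = 1/224 - exp(-14*t)/224

The OU SDE dX = -theta X dt + sigma dB admits the integrating factor exp(theta t): d(exp(theta t) X_t) = sigma exp(theta t) dB_t. Integrating from 0 to t:
  X_t = x_0 * exp(-theta t) + sigma * int_0^t exp(-theta (t-s)) dB_s.
The Itô integral has mean 0 and (by the Itô isometry) variance sigma^2 * int_0^t exp(-2 theta (t - s)) ds = sigma^2 * (1 - exp(-2 theta t)) / (2 theta).
With theta = 7, sigma = 1/4, x_0 = -1:
  E[X_t] = -1 * exp(-7 t) = -exp(-7*t)
  Var(X_t) = (1/4)^2 * (1 - exp(-2*7 t)) / (2 * 7) = 1/224 - exp(-14*t)/224.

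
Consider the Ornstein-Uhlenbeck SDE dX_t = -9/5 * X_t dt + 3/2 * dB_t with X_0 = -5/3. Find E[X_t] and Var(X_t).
E[X_t] = -5*exp(-9*t/5)/3; Var(X_t) = 5/8 - 5*exp(-18*t/5)/8

The OU SDE dX = -theta X dt + sigma dB admits the integrating factor exp(theta t): d(exp(theta t) X_t) = sigma exp(theta t) dB_t. Integrating from 0 to t:
  X_t = x_0 * exp(-theta t) + sigma * int_0^t exp(-theta (t-s)) dB_s.
The Itô integral has mean 0 and (by the Itô isometry) variance sigma^2 * int_0^t exp(-2 theta (t - s)) ds = sigma^2 * (1 - exp(-2 theta t)) / (2 theta).
With theta = 9/5, sigma = 3/2, x_0 = -5/3:
  E[X_t] = -5/3 * exp(-9/5 t) = -5*exp(-9*t/5)/3
  Var(X_t) = (3/2)^2 * (1 - exp(-2*9/5 t)) / (2 * 9/5) = 5/8 - 5*exp(-18*t/5)/8.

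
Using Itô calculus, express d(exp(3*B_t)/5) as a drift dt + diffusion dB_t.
d(exp(3*B_t)/5) = (9*exp(3*B_t)/10) dt + (3*exp(3*B_t)/5) dB_t

Itô's formula for f(B_t) gives d f(B_t) = f'(B_t) dB_t + (1/2) f''(B_t) dt. Compute derivatives of f(x) = exp(3*x)/5:
  f'(x)  = 3*exp(3*x)/5
  f''(x) = 9*exp(3*x)/5
Substitute x = B_t and multiply the f'' term by 1/2:
  drift     = (1/2) * (9*exp(3*x)/5) evaluated at B_t = 9*exp(3*B_t)/10
  diffusion = (3*exp(3*x)/5) evaluated at B_t = 3*exp(3*B_t)/5
Therefore d(exp(3*B_t)/5) = (9*exp(3*B_t)/10) dt + (3*exp(3*B_t)/5) dB_t.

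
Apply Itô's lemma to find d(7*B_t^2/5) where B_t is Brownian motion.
d(7*B_t^2/5) = (7/5) dt + (14*B_t/5) dB_t

Itô's formula for f(B_t) gives d f(B_t) = f'(B_t) dB_t + (1/2) f''(B_t) dt. Compute derivatives of f(x) = 7*x^2/5:
  f'(x)  = 14*x/5
  f''(x) = 14/5
Substitute x = B_t and multiply the f'' term by 1/2:
  drift     = (1/2) * (14/5) evaluated at B_t = 7/5
  diffusion = (14*x/5) evaluated at B_t = 14*B_t/5
Therefore d(7*B_t^2/5) = (7/5) dt + (14*B_t/5) dB_t.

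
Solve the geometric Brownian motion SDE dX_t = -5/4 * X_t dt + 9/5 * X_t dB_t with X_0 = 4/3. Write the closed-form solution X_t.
X_t = 4/3 * exp((-287/100) * t + (9/5) * B_t)

For GBM dX = mu X dt + sigma X dB with X_0 = x_0, apply Itô to Y = log X: dY = (mu - sigma^2/2) dt + sigma dB, so Y_t = log(x_0) + (mu - sigma^2/2) t + sigma B_t and hence X_t = x_0 * exp((mu - sigma^2/2) t + sigma B_t).
With mu = -5/4, sigma = 9/5, x_0 = 4/3, this gives:
  X_t = 4/3 * exp((-287/100) * t + (9/5) * B_t).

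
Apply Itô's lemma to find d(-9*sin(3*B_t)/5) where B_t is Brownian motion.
d(-9*sin(3*B_t)/5) = (81*sin(3*B_t)/10) dt + (-27*cos(3*B_t)/5) dB_t

Itô's formula for f(B_t) gives d f(B_t) = f'(B_t) dB_t + (1/2) f''(B_t) dt. Compute derivatives of f(x) = -9*sin(3*x)/5:
  f'(x)  = -27*cos(3*x)/5
  f''(x) = 81*sin(3*x)/5
Substitute x = B_t and multiply the f'' term by 1/2:
  drift     = (1/2) * (81*sin(3*x)/5) evaluated at B_t = 81*sin(3*B_t)/10
  diffusion = (-27*cos(3*x)/5) evaluated at B_t = -27*cos(3*B_t)/5
Therefore d(-9*sin(3*B_t)/5) = (81*sin(3*B_t)/10) dt + (-27*cos(3*B_t)/5) dB_t.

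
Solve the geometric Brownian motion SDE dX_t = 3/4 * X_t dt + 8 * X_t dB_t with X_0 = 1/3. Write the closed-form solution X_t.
X_t = 1/3 * exp((-125/4) * t + (8) * B_t)

For GBM dX = mu X dt + sigma X dB with X_0 = x_0, apply Itô to Y = log X: dY = (mu - sigma^2/2) dt + sigma dB, so Y_t = log(x_0) + (mu - sigma^2/2) t + sigma B_t and hence X_t = x_0 * exp((mu - sigma^2/2) t + sigma B_t).
With mu = 3/4, sigma = 8, x_0 = 1/3, this gives:
  X_t = 1/3 * exp((-125/4) * t + (8) * B_t).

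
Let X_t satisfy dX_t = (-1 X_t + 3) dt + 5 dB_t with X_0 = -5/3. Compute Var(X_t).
Var(X_t) = 25/2 - 25*exp(-2*t)/2

The variance V(t) = Var(X_t) satisfies V'(t) = 2 a V(t) + c^2 with V(0) = 0 (drift coefficient is linear in X, diffusion is constant). With a = -1, c = 5, the solution is
  V(t) = (c^2 / (2 a)) * (exp(2 a t) - 1)
       = (5^2 / (2*(-1))) * (exp((-2) t) - 1)
       = 25/2 - 25*exp(-2*t)/2.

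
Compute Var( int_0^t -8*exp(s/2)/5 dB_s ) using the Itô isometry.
Var = 64*exp(t)/25 - 64/25

The Itô integral of a deterministic integrand f(s) has mean 0 because each increment f(s) * (B_{s+ds} - B_s) has mean 0. By the Itô isometry:
  Var( int_0^t f(s) dB_s ) = E[ (int_0^t f(s) dB_s)^2 ] = int_0^t f(s)^2 ds.
Here f(s) = -8*exp(s/2)/5, so f(s)^2 = 64*exp(s)/25. Integrate:
  int_0^t (64*exp(s)/25) ds = 64*exp(t)/25 - 64/25.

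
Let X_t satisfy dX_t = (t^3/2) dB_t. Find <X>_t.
<X>_t = t^7/28

For an Itô process dX_t = a(t) dt + b(t) dB_t, the quadratic variation is <X>_t = int_0^t b(s)^2 ds (the drift term does not contribute). Here b(s) = s^3/2, so
  b(s)^2 = s^6/4.
Integrating from 0 to t:
  <X>_t = int_0^t (s^6/4) ds = t^7/28.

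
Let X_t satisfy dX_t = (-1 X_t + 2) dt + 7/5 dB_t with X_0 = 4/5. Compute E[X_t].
E[X_t] = 2 - 6*exp(-t)/5

Taking expectations and using E[dB_t] = 0, the mean m(t) = E[X_t] satisfies the ODE m'(t) = a m(t) + b with m(0) = x_0. With a = -1, b = 2, x_0 = 4/5, the solution is
  m(t) = x_0 * exp(a t) + (b/a) * (exp(a t) - 1)
       = (4/5) * exp((-1) t) + (2/(-1)) * (exp((-1) t) - 1)
       = 2 - 6*exp(-t)/5.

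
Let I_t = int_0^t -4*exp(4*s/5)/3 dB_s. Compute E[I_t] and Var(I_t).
E[I_t] = 0; Var(I_t) = 10*exp(8*t/5)/9 - 10/9

The Itô integral of a deterministic integrand f(s) has mean 0 because each increment f(s) * (B_{s+ds} - B_s) has mean 0. By the Itô isometry:
  Var( int_0^t f(s) dB_s ) = E[ (int_0^t f(s) dB_s)^2 ] = int_0^t f(s)^2 ds.
Here f(s) = -4*exp(4*s/5)/3, so f(s)^2 = 16*exp(8*s/5)/9. Integrate:
  int_0^t (16*exp(8*s/5)/9) ds = 10*exp(8*t/5)/9 - 10/9.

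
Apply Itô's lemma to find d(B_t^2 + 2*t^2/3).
d(B_t^2 + 2*t^2/3) = (4*t/3 + 1) dt + (2*B_t) dB_t

Itô's formula for f(t, x): d f(t, B_t) = (f_t + (1/2) f_xx) dt + f_x dB_t. Compute partials of f(t, x) = 2*t^2/3 + x^2:
  f_t(t,x)  = 4*t/3
  f_x(t,x)  = 2*x
  f_xx(t,x) = 2
Assemble drift = f_t + (1/2) f_xx = 4*t/3 + 1 and diffusion = f_x = 2*x. Substituting x = B_t:
  d(B_t^2 + 2*t^2/3) = (4*t/3 + 1) dt + (2*B_t) dB_t.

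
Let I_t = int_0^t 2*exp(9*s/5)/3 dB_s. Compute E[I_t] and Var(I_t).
E[I_t] = 0; Var(I_t) = 10*exp(18*t/5)/81 - 10/81

The Itô integral of a deterministic integrand f(s) has mean 0 because each increment f(s) * (B_{s+ds} - B_s) has mean 0. By the Itô isometry:
  Var( int_0^t f(s) dB_s ) = E[ (int_0^t f(s) dB_s)^2 ] = int_0^t f(s)^2 ds.
Here f(s) = 2*exp(9*s/5)/3, so f(s)^2 = 4*exp(18*s/5)/9. Integrate:
  int_0^t (4*exp(18*s/5)/9) ds = 10*exp(18*t/5)/81 - 10/81.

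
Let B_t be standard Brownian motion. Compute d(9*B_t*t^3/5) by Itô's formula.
d(9*B_t*t^3/5) = (27*B_t*t^2/5) dt + (9*t^3/5) dB_t

Itô's formula for f(t, x): d f(t, B_t) = (f_t + (1/2) f_xx) dt + f_x dB_t. Compute partials of f(t, x) = 9*t^3*x/5:
  f_t(t,x)  = 27*t^2*x/5
  f_x(t,x)  = 9*t^3/5
  f_xx(t,x) = 0
Assemble drift = f_t + (1/2) f_xx = 27*t^2*x/5 and diffusion = f_x = 9*t^3/5. Substituting x = B_t:
  d(9*B_t*t^3/5) = (27*B_t*t^2/5) dt + (9*t^3/5) dB_t.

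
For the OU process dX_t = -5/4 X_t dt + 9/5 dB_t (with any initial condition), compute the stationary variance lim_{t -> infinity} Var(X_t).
lim Var(X_t) = 162/125

The OU SDE dX = -theta X dt + sigma dB admits the integrating factor exp(theta t): d(exp(theta t) X_t) = sigma exp(theta t) dB_t. Integrating from 0 to t gives X_t = x_0 * exp(-theta t) + sigma * int_0^t exp(-theta (t-s)) dB_s for any initial x_0. The Itô integral has variance (by the Itô isometry) sigma^2 * int_0^t exp(-2 theta (t - s)) ds = sigma^2 * (1 - exp(-2 theta t)) / (2 theta), independent of x_0.
With theta = 5/4, sigma = 9/5:
  Var(X_t) = (9/5)^2 * (1 - exp(-2*5/4 t)) / (2 * 5/4) = 162/125 - 162*exp(-5*t/2)/125.
As t -> infinity, exp(-2*5/4 t) -> 0, so the stationary variance is sigma^2 / (2 theta) = 162/125.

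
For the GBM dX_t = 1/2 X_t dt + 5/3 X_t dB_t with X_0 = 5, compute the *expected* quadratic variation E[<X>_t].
E[<X>_t] = 625*exp(34*t/9)/34 - 625/34

<X>_t = int_0^t ((5/3) * X_s)^2 ds. Taking expectation inside the integral: E[<X>_t] = (5/3)^2 * int_0^t E[X_s^2] ds. For GBM, E[X_s^2] = x_0^2 * exp((2 mu + sigma^2) s). Integrating:
  E[<X>_t] = (5/3)^2 * 5^2 * (exp((2*(1/2) + (5/3)^2) t) - 1) / (2*(1/2) + (5/3)^2)
           = (5/3)^2 * 5^2 * (exp((34/9) t) - 1) / (34/9) = 625*exp(34*t/9)/34 - 625/34.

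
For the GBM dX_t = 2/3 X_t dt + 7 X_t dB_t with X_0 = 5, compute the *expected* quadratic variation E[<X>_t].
E[<X>_t] = 3675*exp(151*t/3)/151 - 3675/151

<X>_t = int_0^t (7 * X_s)^2 ds. Taking expectation inside the integral: E[<X>_t] = 7^2 * int_0^t E[X_s^2] ds. For GBM, E[X_s^2] = x_0^2 * exp((2 mu + sigma^2) s). Integrating:
  E[<X>_t] = 7^2 * 5^2 * (exp((2*(2/3) + 7^2) t) - 1) / (2*(2/3) + 7^2)
           = 7^2 * 5^2 * (exp((151/3) t) - 1) / (151/3) = 3675*exp(151*t/3)/151 - 3675/151.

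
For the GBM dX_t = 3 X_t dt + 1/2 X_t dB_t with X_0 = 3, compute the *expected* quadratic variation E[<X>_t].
E[<X>_t] = 9*exp(25*t/4)/25 - 9/25

<X>_t = int_0^t ((1/2) * X_s)^2 ds. Taking expectation inside the integral: E[<X>_t] = (1/2)^2 * int_0^t E[X_s^2] ds. For GBM, E[X_s^2] = x_0^2 * exp((2 mu + sigma^2) s). Integrating:
  E[<X>_t] = (1/2)^2 * 3^2 * (exp((2*3 + (1/2)^2) t) - 1) / (2*3 + (1/2)^2)
           = (1/2)^2 * 3^2 * (exp((25/4) t) - 1) / (25/4) = 9*exp(25*t/4)/25 - 9/25.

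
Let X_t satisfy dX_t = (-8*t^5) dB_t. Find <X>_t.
<X>_t = 64*t^11/11

For an Itô process dX_t = a(t) dt + b(t) dB_t, the quadratic variation is <X>_t = int_0^t b(s)^2 ds (the drift term does not contribute). Here b(s) = -8*s^5, so
  b(s)^2 = 64*s^10.
Integrating from 0 to t:
  <X>_t = int_0^t (64*s^10) ds = 64*t^11/11.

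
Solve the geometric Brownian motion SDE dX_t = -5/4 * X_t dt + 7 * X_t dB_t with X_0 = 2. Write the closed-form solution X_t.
X_t = 2 * exp((-103/4) * t + (7) * B_t)

For GBM dX = mu X dt + sigma X dB with X_0 = x_0, apply Itô to Y = log X: dY = (mu - sigma^2/2) dt + sigma dB, so Y_t = log(x_0) + (mu - sigma^2/2) t + sigma B_t and hence X_t = x_0 * exp((mu - sigma^2/2) t + sigma B_t).
With mu = -5/4, sigma = 7, x_0 = 2, this gives:
  X_t = 2 * exp((-103/4) * t + (7) * B_t).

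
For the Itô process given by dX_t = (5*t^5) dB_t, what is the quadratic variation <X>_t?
<X>_t = 25*t^11/11

For an Itô process dX_t = a(t) dt + b(t) dB_t, the quadratic variation is <X>_t = int_0^t b(s)^2 ds (the drift term does not contribute). Here b(s) = 5*s^5, so
  b(s)^2 = 25*s^10.
Integrating from 0 to t:
  <X>_t = int_0^t (25*s^10) ds = 25*t^11/11.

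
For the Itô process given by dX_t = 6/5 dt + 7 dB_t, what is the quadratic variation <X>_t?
<X>_t = 49*t

For an Itô process dX_t = a(t) dt + b(t) dB_t, the quadratic variation is <X>_t = int_0^t b(s)^2 ds (the drift term does not contribute). Here b(s) = 7, so
  b(s)^2 = 49.
Integrating from 0 to t:
  <X>_t = int_0^t (49) ds = 49*t.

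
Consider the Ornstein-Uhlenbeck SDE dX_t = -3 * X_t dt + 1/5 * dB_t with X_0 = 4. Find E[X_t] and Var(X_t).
E[X_t] = 4*exp(-3*t); Var(X_t) = 1/150 - exp(-6*t)/150

The OU SDE dX = -theta X dt + sigma dB admits the integrating factor exp(theta t): d(exp(theta t) X_t) = sigma exp(theta t) dB_t. Integrating from 0 to t:
  X_t = x_0 * exp(-theta t) + sigma * int_0^t exp(-theta (t-s)) dB_s.
The Itô integral has mean 0 and (by the Itô isometry) variance sigma^2 * int_0^t exp(-2 theta (t - s)) ds = sigma^2 * (1 - exp(-2 theta t)) / (2 theta).
With theta = 3, sigma = 1/5, x_0 = 4:
  E[X_t] = 4 * exp(-3 t) = 4*exp(-3*t)
  Var(X_t) = (1/5)^2 * (1 - exp(-2*3 t)) / (2 * 3) = 1/150 - exp(-6*t)/150.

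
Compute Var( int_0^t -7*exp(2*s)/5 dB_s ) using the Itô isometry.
Var = 49*exp(4*t)/100 - 49/100

The Itô integral of a deterministic integrand f(s) has mean 0 because each increment f(s) * (B_{s+ds} - B_s) has mean 0. By the Itô isometry:
  Var( int_0^t f(s) dB_s ) = E[ (int_0^t f(s) dB_s)^2 ] = int_0^t f(s)^2 ds.
Here f(s) = -7*exp(2*s)/5, so f(s)^2 = 49*exp(4*s)/25. Integrate:
  int_0^t (49*exp(4*s)/25) ds = 49*exp(4*t)/100 - 49/100.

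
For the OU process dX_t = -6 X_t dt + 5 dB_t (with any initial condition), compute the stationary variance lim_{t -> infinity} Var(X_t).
lim Var(X_t) = 25/12

The OU SDE dX = -theta X dt + sigma dB admits the integrating factor exp(theta t): d(exp(theta t) X_t) = sigma exp(theta t) dB_t. Integrating from 0 to t gives X_t = x_0 * exp(-theta t) + sigma * int_0^t exp(-theta (t-s)) dB_s for any initial x_0. The Itô integral has variance (by the Itô isometry) sigma^2 * int_0^t exp(-2 theta (t - s)) ds = sigma^2 * (1 - exp(-2 theta t)) / (2 theta), independent of x_0.
With theta = 6, sigma = 5:
  Var(X_t) = (5)^2 * (1 - exp(-2*6 t)) / (2 * 6) = 25/12 - 25*exp(-12*t)/12.
As t -> infinity, exp(-2*6 t) -> 0, so the stationary variance is sigma^2 / (2 theta) = 25/12.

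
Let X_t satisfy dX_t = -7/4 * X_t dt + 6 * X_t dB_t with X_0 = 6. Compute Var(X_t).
Var(X_t) = (36*exp(36*t) - 36)*exp(-7*t/2)

For GBM dX = mu X dt + sigma X dB with X_0 = x_0, apply Itô to Y = log X: dY = (mu - sigma^2/2) dt + sigma dB, so Y_t = log(x_0) + (mu - sigma^2/2) t + sigma B_t and hence X_t = x_0 * exp((mu - sigma^2/2) t + sigma B_t).
With mu = -7/4, sigma = 6, x_0 = 6, this gives:
  X_t = 6 * exp((-79/4) * t + (6) * B_t).
Since sigma*B_t ~ Normal(0, sigma^2 t), E[exp(sigma*B_t)] = exp(sigma^2 t / 2); so E[X_t] = x_0 * exp((mu - sigma^2/2) t) * exp(sigma^2 t / 2) = x_0 * exp(mu t) = 6*exp(-7*t/4).
Var(X_t) = E[X_t^2] - (E[X_t])^2 = x_0^2 * exp(2 mu t) * (exp(sigma^2 t) - 1) = (36*exp(36*t) - 36)*exp(-7*t/2).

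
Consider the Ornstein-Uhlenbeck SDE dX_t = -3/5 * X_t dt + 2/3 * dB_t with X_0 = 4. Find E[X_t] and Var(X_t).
E[X_t] = 4*exp(-3*t/5); Var(X_t) = 10/27 - 10*exp(-6*t/5)/27

The OU SDE dX = -theta X dt + sigma dB admits the integrating factor exp(theta t): d(exp(theta t) X_t) = sigma exp(theta t) dB_t. Integrating from 0 to t:
  X_t = x_0 * exp(-theta t) + sigma * int_0^t exp(-theta (t-s)) dB_s.
The Itô integral has mean 0 and (by the Itô isometry) variance sigma^2 * int_0^t exp(-2 theta (t - s)) ds = sigma^2 * (1 - exp(-2 theta t)) / (2 theta).
With theta = 3/5, sigma = 2/3, x_0 = 4:
  E[X_t] = 4 * exp(-3/5 t) = 4*exp(-3*t/5)
  Var(X_t) = (2/3)^2 * (1 - exp(-2*3/5 t)) / (2 * 3/5) = 10/27 - 10*exp(-6*t/5)/27.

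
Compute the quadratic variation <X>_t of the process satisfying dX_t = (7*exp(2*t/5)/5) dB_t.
<X>_t = 49*exp(4*t/5)/20 - 49/20

For an Itô process dX_t = a(t) dt + b(t) dB_t, the quadratic variation is <X>_t = int_0^t b(s)^2 ds (the drift term does not contribute). Here b(s) = 7*exp(2*s/5)/5, so
  b(s)^2 = 49*exp(4*s/5)/25.
Integrating from 0 to t:
  <X>_t = int_0^t (49*exp(4*s/5)/25) ds = 49*exp(4*t/5)/20 - 49/20.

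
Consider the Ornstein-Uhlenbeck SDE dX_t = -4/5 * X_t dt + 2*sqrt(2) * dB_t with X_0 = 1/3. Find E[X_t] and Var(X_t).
E[X_t] = exp(-4*t/5)/3; Var(X_t) = 5 - 5*exp(-8*t/5)

The OU SDE dX = -theta X dt + sigma dB admits the integrating factor exp(theta t): d(exp(theta t) X_t) = sigma exp(theta t) dB_t. Integrating from 0 to t:
  X_t = x_0 * exp(-theta t) + sigma * int_0^t exp(-theta (t-s)) dB_s.
The Itô integral has mean 0 and (by the Itô isometry) variance sigma^2 * int_0^t exp(-2 theta (t - s)) ds = sigma^2 * (1 - exp(-2 theta t)) / (2 theta).
With theta = 4/5, sigma = 2*sqrt(2), x_0 = 1/3:
  E[X_t] = 1/3 * exp(-4/5 t) = exp(-4*t/5)/3
  Var(X_t) = (2*sqrt(2))^2 * (1 - exp(-2*4/5 t)) / (2 * 4/5) = 5 - 5*exp(-8*t/5).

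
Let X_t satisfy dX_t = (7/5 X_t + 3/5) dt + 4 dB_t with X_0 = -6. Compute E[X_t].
E[X_t] = -39*exp(7*t/5)/7 - 3/7

Taking expectations and using E[dB_t] = 0, the mean m(t) = E[X_t] satisfies the ODE m'(t) = a m(t) + b with m(0) = x_0. With a = 7/5, b = 3/5, x_0 = -6, the solution is
  m(t) = x_0 * exp(a t) + (b/a) * (exp(a t) - 1)
       = (-6) * exp((7/5) t) + ((3/5)/(7/5)) * (exp((7/5) t) - 1)
       = -39*exp(7*t/5)/7 - 3/7.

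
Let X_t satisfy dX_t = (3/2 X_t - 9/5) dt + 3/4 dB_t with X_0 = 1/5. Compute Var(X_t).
Var(X_t) = 3*exp(3*t)/16 - 3/16

The variance V(t) = Var(X_t) satisfies V'(t) = 2 a V(t) + c^2 with V(0) = 0 (drift coefficient is linear in X, diffusion is constant). With a = 3/2, c = 3/4, the solution is
  V(t) = (c^2 / (2 a)) * (exp(2 a t) - 1)
       = ((3/4)^2 / (2*(3/2))) * (exp(3 t) - 1)
       = 3*exp(3*t)/16 - 3/16.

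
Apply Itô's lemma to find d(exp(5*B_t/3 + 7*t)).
d(exp(5*B_t/3 + 7*t)) = (151*exp(5*B_t/3 + 7*t)/18) dt + (5*exp(5*B_t/3 + 7*t)/3) dB_t

Itô's formula for f(t, x): d f(t, B_t) = (f_t + (1/2) f_xx) dt + f_x dB_t. Compute partials of f(t, x) = exp(7*t + 5*x/3):
  f_t(t,x)  = 7*exp(7*t + 5*x/3)
  f_x(t,x)  = 5*exp(7*t + 5*x/3)/3
  f_xx(t,x) = 25*exp(7*t + 5*x/3)/9
Assemble drift = f_t + (1/2) f_xx = 151*exp(7*t + 5*x/3)/18 and diffusion = f_x = 5*exp(7*t + 5*x/3)/3. Substituting x = B_t:
  d(exp(5*B_t/3 + 7*t)) = (151*exp(5*B_t/3 + 7*t)/18) dt + (5*exp(5*B_t/3 + 7*t)/3) dB_t.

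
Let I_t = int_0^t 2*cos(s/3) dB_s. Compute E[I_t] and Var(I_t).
E[I_t] = 0; Var(I_t) = 2*t + 3*sin(2*t/3)

The Itô integral of a deterministic integrand f(s) has mean 0 because each increment f(s) * (B_{s+ds} - B_s) has mean 0. By the Itô isometry:
  Var( int_0^t f(s) dB_s ) = E[ (int_0^t f(s) dB_s)^2 ] = int_0^t f(s)^2 ds.
Here f(s) = 2*cos(s/3), so f(s)^2 = 4*cos(s/3)^2. Integrate:
  int_0^t (4*cos(s/3)^2) ds = 2*t + 3*sin(2*t/3).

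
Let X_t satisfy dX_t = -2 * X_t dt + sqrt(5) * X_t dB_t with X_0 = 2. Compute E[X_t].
E[X_t] = 2*exp(-2*t)

For GBM dX = mu X dt + sigma X dB with X_0 = x_0, apply Itô to Y = log X: dY = (mu - sigma^2/2) dt + sigma dB, so Y_t = log(x_0) + (mu - sigma^2/2) t + sigma B_t and hence X_t = x_0 * exp((mu - sigma^2/2) t + sigma B_t).
With mu = -2, sigma = sqrt(5), x_0 = 2, this gives:
  X_t = 2 * exp((-9/2) * t + (sqrt(5)) * B_t).
Since sigma*B_t ~ Normal(0, sigma^2 t), E[exp(sigma*B_t)] = exp(sigma^2 t / 2); so E[X_t] = x_0 * exp((mu - sigma^2/2) t) * exp(sigma^2 t / 2) = x_0 * exp(mu t) = 2*exp(-2*t).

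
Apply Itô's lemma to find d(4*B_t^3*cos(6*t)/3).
d(4*B_t^3*cos(6*t)/3) = (4*B_t*(-2*B_t^2*sin(6*t) + cos(6*t))) dt + (4*B_t^2*cos(6*t)) dB_t

Itô's formula for f(t, x): d f(t, B_t) = (f_t + (1/2) f_xx) dt + f_x dB_t. Compute partials of f(t, x) = 4*x^3*cos(6*t)/3:
  f_t(t,x)  = -8*x^3*sin(6*t)
  f_x(t,x)  = 4*x^2*cos(6*t)
  f_xx(t,x) = 8*x*cos(6*t)
Assemble drift = f_t + (1/2) f_xx = 4*x*(-2*x^2*sin(6*t) + cos(6*t)) and diffusion = f_x = 4*x^2*cos(6*t). Substituting x = B_t:
  d(4*B_t^3*cos(6*t)/3) = (4*B_t*(-2*B_t^2*sin(6*t) + cos(6*t))) dt + (4*B_t^2*cos(6*t)) dB_t.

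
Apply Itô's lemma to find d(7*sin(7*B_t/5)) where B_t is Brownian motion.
d(7*sin(7*B_t/5)) = (-343*sin(7*B_t/5)/50) dt + (49*cos(7*B_t/5)/5) dB_t

Itô's formula for f(B_t) gives d f(B_t) = f'(B_t) dB_t + (1/2) f''(B_t) dt. Compute derivatives of f(x) = 7*sin(7*x/5):
  f'(x)  = 49*cos(7*x/5)/5
  f''(x) = -343*sin(7*x/5)/25
Substitute x = B_t and multiply the f'' term by 1/2:
  drift     = (1/2) * (-343*sin(7*x/5)/25) evaluated at B_t = -343*sin(7*B_t/5)/50
  diffusion = (49*cos(7*x/5)/5) evaluated at B_t = 49*cos(7*B_t/5)/5
Therefore d(7*sin(7*B_t/5)) = (-343*sin(7*B_t/5)/50) dt + (49*cos(7*B_t/5)/5) dB_t.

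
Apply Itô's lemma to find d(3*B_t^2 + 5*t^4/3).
d(3*B_t^2 + 5*t^4/3) = (20*t^3/3 + 3) dt + (6*B_t) dB_t

Itô's formula for f(t, x): d f(t, B_t) = (f_t + (1/2) f_xx) dt + f_x dB_t. Compute partials of f(t, x) = 5*t^4/3 + 3*x^2:
  f_t(t,x)  = 20*t^3/3
  f_x(t,x)  = 6*x
  f_xx(t,x) = 6
Assemble drift = f_t + (1/2) f_xx = 20*t^3/3 + 3 and diffusion = f_x = 6*x. Substituting x = B_t:
  d(3*B_t^2 + 5*t^4/3) = (20*t^3/3 + 3) dt + (6*B_t) dB_t.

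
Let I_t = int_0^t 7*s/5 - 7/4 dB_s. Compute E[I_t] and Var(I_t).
E[I_t] = 0; Var(I_t) = 49*t*(16*t^2 - 60*t + 75)/1200

The Itô integral of a deterministic integrand f(s) has mean 0 because each increment f(s) * (B_{s+ds} - B_s) has mean 0. By the Itô isometry:
  Var( int_0^t f(s) dB_s ) = E[ (int_0^t f(s) dB_s)^2 ] = int_0^t f(s)^2 ds.
Here f(s) = 7*s/5 - 7/4, so f(s)^2 = 49*(4*s - 5)^2/400. Integrate:
  int_0^t (49*(4*s - 5)^2/400) ds = 49*t*(16*t^2 - 60*t + 75)/1200.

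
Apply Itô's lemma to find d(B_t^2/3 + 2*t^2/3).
d(B_t^2/3 + 2*t^2/3) = (4*t/3 + 1/3) dt + (2*B_t/3) dB_t

Itô's formula for f(t, x): d f(t, B_t) = (f_t + (1/2) f_xx) dt + f_x dB_t. Compute partials of f(t, x) = 2*t^2/3 + x^2/3:
  f_t(t,x)  = 4*t/3
  f_x(t,x)  = 2*x/3
  f_xx(t,x) = 2/3
Assemble drift = f_t + (1/2) f_xx = 4*t/3 + 1/3 and diffusion = f_x = 2*x/3. Substituting x = B_t:
  d(B_t^2/3 + 2*t^2/3) = (4*t/3 + 1/3) dt + (2*B_t/3) dB_t.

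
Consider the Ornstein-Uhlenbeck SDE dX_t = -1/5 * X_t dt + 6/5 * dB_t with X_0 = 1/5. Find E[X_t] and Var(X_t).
E[X_t] = exp(-t/5)/5; Var(X_t) = 18/5 - 18*exp(-2*t/5)/5

The OU SDE dX = -theta X dt + sigma dB admits the integrating factor exp(theta t): d(exp(theta t) X_t) = sigma exp(theta t) dB_t. Integrating from 0 to t:
  X_t = x_0 * exp(-theta t) + sigma * int_0^t exp(-theta (t-s)) dB_s.
The Itô integral has mean 0 and (by the Itô isometry) variance sigma^2 * int_0^t exp(-2 theta (t - s)) ds = sigma^2 * (1 - exp(-2 theta t)) / (2 theta).
With theta = 1/5, sigma = 6/5, x_0 = 1/5:
  E[X_t] = 1/5 * exp(-1/5 t) = exp(-t/5)/5
  Var(X_t) = (6/5)^2 * (1 - exp(-2*1/5 t)) / (2 * 1/5) = 18/5 - 18*exp(-2*t/5)/5.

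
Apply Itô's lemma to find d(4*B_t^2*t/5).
d(4*B_t^2*t/5) = (4*B_t^2/5 + 4*t/5) dt + (8*B_t*t/5) dB_t

Itô's formula for f(t, x): d f(t, B_t) = (f_t + (1/2) f_xx) dt + f_x dB_t. Compute partials of f(t, x) = 4*t*x^2/5:
  f_t(t,x)  = 4*x^2/5
  f_x(t,x)  = 8*t*x/5
  f_xx(t,x) = 8*t/5
Assemble drift = f_t + (1/2) f_xx = 4*t/5 + 4*x^2/5 and diffusion = f_x = 8*t*x/5. Substituting x = B_t:
  d(4*B_t^2*t/5) = (4*B_t^2/5 + 4*t/5) dt + (8*B_t*t/5) dB_t.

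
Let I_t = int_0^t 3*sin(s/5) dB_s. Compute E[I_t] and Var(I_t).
E[I_t] = 0; Var(I_t) = 9*t/2 - 45*sin(2*t/5)/4

The Itô integral of a deterministic integrand f(s) has mean 0 because each increment f(s) * (B_{s+ds} - B_s) has mean 0. By the Itô isometry:
  Var( int_0^t f(s) dB_s ) = E[ (int_0^t f(s) dB_s)^2 ] = int_0^t f(s)^2 ds.
Here f(s) = 3*sin(s/5), so f(s)^2 = 9*sin(s/5)^2. Integrate:
  int_0^t (9*sin(s/5)^2) ds = 9*t/2 - 45*sin(2*t/5)/4.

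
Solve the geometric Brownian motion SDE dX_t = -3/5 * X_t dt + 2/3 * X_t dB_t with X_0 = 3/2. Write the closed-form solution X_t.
X_t = 3/2 * exp((-37/45) * t + (2/3) * B_t)

For GBM dX = mu X dt + sigma X dB with X_0 = x_0, apply Itô to Y = log X: dY = (mu - sigma^2/2) dt + sigma dB, so Y_t = log(x_0) + (mu - sigma^2/2) t + sigma B_t and hence X_t = x_0 * exp((mu - sigma^2/2) t + sigma B_t).
With mu = -3/5, sigma = 2/3, x_0 = 3/2, this gives:
  X_t = 3/2 * exp((-37/45) * t + (2/3) * B_t).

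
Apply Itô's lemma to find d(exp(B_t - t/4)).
d(exp(B_t - t/4)) = (exp(B_t - t/4)/4) dt + (exp(B_t - t/4)) dB_t

Itô's formula for f(t, x): d f(t, B_t) = (f_t + (1/2) f_xx) dt + f_x dB_t. Compute partials of f(t, x) = exp(-t/4 + x):
  f_t(t,x)  = -exp(-t/4 + x)/4
  f_x(t,x)  = exp(-t/4 + x)
  f_xx(t,x) = exp(-t/4 + x)
Assemble drift = f_t + (1/2) f_xx = exp(-t/4 + x)/4 and diffusion = f_x = exp(-t/4 + x). Substituting x = B_t:
  d(exp(B_t - t/4)) = (exp(B_t - t/4)/4) dt + (exp(B_t - t/4)) dB_t.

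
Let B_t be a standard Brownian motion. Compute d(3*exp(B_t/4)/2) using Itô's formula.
d(3*exp(B_t/4)/2) = (3*exp(B_t/4)/64) dt + (3*exp(B_t/4)/8) dB_t

Itô's formula for f(B_t) gives d f(B_t) = f'(B_t) dB_t + (1/2) f''(B_t) dt. Compute derivatives of f(x) = 3*exp(x/4)/2:
  f'(x)  = 3*exp(x/4)/8
  f''(x) = 3*exp(x/4)/32
Substitute x = B_t and multiply the f'' term by 1/2:
  drift     = (1/2) * (3*exp(x/4)/32) evaluated at B_t = 3*exp(B_t/4)/64
  diffusion = (3*exp(x/4)/8) evaluated at B_t = 3*exp(B_t/4)/8
Therefore d(3*exp(B_t/4)/2) = (3*exp(B_t/4)/64) dt + (3*exp(B_t/4)/8) dB_t.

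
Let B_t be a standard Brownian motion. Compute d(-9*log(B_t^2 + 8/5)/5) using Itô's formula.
d(-9*log(B_t^2 + 8/5)/5) = (9*(5*B_t^2 - 8)/(5*B_t^2 + 8)^2) dt + (-18*B_t/(5*B_t^2 + 8)) dB_t

Itô's formula for f(B_t) gives d f(B_t) = f'(B_t) dB_t + (1/2) f''(B_t) dt. Compute derivatives of f(x) = -9*log(x^2 + 8/5)/5:
  f'(x)  = -18*x/(5*x^2 + 8)
  f''(x) = 18*(5*x^2 - 8)/(5*x^2 + 8)^2
Substitute x = B_t and multiply the f'' term by 1/2:
  drift     = (1/2) * (18*(5*x^2 - 8)/(5*x^2 + 8)^2) evaluated at B_t = 9*(5*B_t^2 - 8)/(5*B_t^2 + 8)^2
  diffusion = (-18*x/(5*x^2 + 8)) evaluated at B_t = -18*B_t/(5*B_t^2 + 8)
Therefore d(-9*log(B_t^2 + 8/5)/5) = (9*(5*B_t^2 - 8)/(5*B_t^2 + 8)^2) dt + (-18*B_t/(5*B_t^2 + 8)) dB_t.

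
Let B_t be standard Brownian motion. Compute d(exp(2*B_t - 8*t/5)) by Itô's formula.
d(exp(2*B_t - 8*t/5)) = (2*exp(2*B_t - 8*t/5)/5) dt + (2*exp(2*B_t - 8*t/5)) dB_t

Itô's formula for f(t, x): d f(t, B_t) = (f_t + (1/2) f_xx) dt + f_x dB_t. Compute partials of f(t, x) = exp(-8*t/5 + 2*x):
  f_t(t,x)  = -8*exp(-8*t/5 + 2*x)/5
  f_x(t,x)  = 2*exp(-8*t/5 + 2*x)
  f_xx(t,x) = 4*exp(-8*t/5 + 2*x)
Assemble drift = f_t + (1/2) f_xx = 2*exp(-8*t/5 + 2*x)/5 and diffusion = f_x = 2*exp(-8*t/5 + 2*x). Substituting x = B_t:
  d(exp(2*B_t - 8*t/5)) = (2*exp(2*B_t - 8*t/5)/5) dt + (2*exp(2*B_t - 8*t/5)) dB_t.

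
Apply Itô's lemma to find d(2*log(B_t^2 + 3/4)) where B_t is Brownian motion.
d(2*log(B_t^2 + 3/4)) = (8*(3 - 4*B_t^2)/(4*B_t^2 + 3)^2) dt + (16*B_t/(4*B_t^2 + 3)) dB_t

Itô's formula for f(B_t) gives d f(B_t) = f'(B_t) dB_t + (1/2) f''(B_t) dt. Compute derivatives of f(x) = 2*log(x^2 + 3/4):
  f'(x)  = 16*x/(4*x^2 + 3)
  f''(x) = 16*(3 - 4*x^2)/(4*x^2 + 3)^2
Substitute x = B_t and multiply the f'' term by 1/2:
  drift     = (1/2) * (16*(3 - 4*x^2)/(4*x^2 + 3)^2) evaluated at B_t = 8*(3 - 4*B_t^2)/(4*B_t^2 + 3)^2
  diffusion = (16*x/(4*x^2 + 3)) evaluated at B_t = 16*B_t/(4*B_t^2 + 3)
Therefore d(2*log(B_t^2 + 3/4)) = (8*(3 - 4*B_t^2)/(4*B_t^2 + 3)^2) dt + (16*B_t/(4*B_t^2 + 3)) dB_t.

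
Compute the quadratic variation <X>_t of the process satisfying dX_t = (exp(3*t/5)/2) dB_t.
<X>_t = 5*exp(6*t/5)/24 - 5/24

For an Itô process dX_t = a(t) dt + b(t) dB_t, the quadratic variation is <X>_t = int_0^t b(s)^2 ds (the drift term does not contribute). Here b(s) = exp(3*s/5)/2, so
  b(s)^2 = exp(6*s/5)/4.
Integrating from 0 to t:
  <X>_t = int_0^t (exp(6*s/5)/4) ds = 5*exp(6*t/5)/24 - 5/24.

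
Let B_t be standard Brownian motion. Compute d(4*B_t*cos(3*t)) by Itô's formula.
d(4*B_t*cos(3*t)) = (-12*B_t*sin(3*t)) dt + (4*cos(3*t)) dB_t

Itô's formula for f(t, x): d f(t, B_t) = (f_t + (1/2) f_xx) dt + f_x dB_t. Compute partials of f(t, x) = 4*x*cos(3*t):
  f_t(t,x)  = -12*x*sin(3*t)
  f_x(t,x)  = 4*cos(3*t)
  f_xx(t,x) = 0
Assemble drift = f_t + (1/2) f_xx = -12*x*sin(3*t) and diffusion = f_x = 4*cos(3*t). Substituting x = B_t:
  d(4*B_t*cos(3*t)) = (-12*B_t*sin(3*t)) dt + (4*cos(3*t)) dB_t.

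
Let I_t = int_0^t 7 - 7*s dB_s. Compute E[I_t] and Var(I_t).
E[I_t] = 0; Var(I_t) = 49*t*(t^2 - 3*t + 3)/3

The Itô integral of a deterministic integrand f(s) has mean 0 because each increment f(s) * (B_{s+ds} - B_s) has mean 0. By the Itô isometry:
  Var( int_0^t f(s) dB_s ) = E[ (int_0^t f(s) dB_s)^2 ] = int_0^t f(s)^2 ds.
Here f(s) = 7 - 7*s, so f(s)^2 = 49*(s - 1)^2. Integrate:
  int_0^t (49*(s - 1)^2) ds = 49*t*(t^2 - 3*t + 3)/3.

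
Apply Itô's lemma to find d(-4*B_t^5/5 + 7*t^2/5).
d(-4*B_t^5/5 + 7*t^2/5) = (-8*B_t^3 + 14*t/5) dt + (-4*B_t^4) dB_t

Itô's formula for f(t, x): d f(t, B_t) = (f_t + (1/2) f_xx) dt + f_x dB_t. Compute partials of f(t, x) = 7*t^2/5 - 4*x^5/5:
  f_t(t,x)  = 14*t/5
  f_x(t,x)  = -4*x^4
  f_xx(t,x) = -16*x^3
Assemble drift = f_t + (1/2) f_xx = 14*t/5 - 8*x^3 and diffusion = f_x = -4*x^4. Substituting x = B_t:
  d(-4*B_t^5/5 + 7*t^2/5) = (-8*B_t^3 + 14*t/5) dt + (-4*B_t^4) dB_t.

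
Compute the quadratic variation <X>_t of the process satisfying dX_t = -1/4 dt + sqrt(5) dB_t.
<X>_t = 5*t

For an Itô process dX_t = a(t) dt + b(t) dB_t, the quadratic variation is <X>_t = int_0^t b(s)^2 ds (the drift term does not contribute). Here b(s) = sqrt(5), so
  b(s)^2 = 5.
Integrating from 0 to t:
  <X>_t = int_0^t (5) ds = 5*t.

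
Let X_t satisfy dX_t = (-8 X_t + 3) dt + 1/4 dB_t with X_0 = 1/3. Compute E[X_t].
E[X_t] = 3/8 - exp(-8*t)/24

Taking expectations and using E[dB_t] = 0, the mean m(t) = E[X_t] satisfies the ODE m'(t) = a m(t) + b with m(0) = x_0. With a = -8, b = 3, x_0 = 1/3, the solution is
  m(t) = x_0 * exp(a t) + (b/a) * (exp(a t) - 1)
       = (1/3) * exp((-8) t) + (3/(-8)) * (exp((-8) t) - 1)
       = 3/8 - exp(-8*t)/24.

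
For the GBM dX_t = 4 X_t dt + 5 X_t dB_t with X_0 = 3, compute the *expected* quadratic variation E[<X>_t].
E[<X>_t] = 75*exp(33*t)/11 - 75/11

<X>_t = int_0^t (5 * X_s)^2 ds. Taking expectation inside the integral: E[<X>_t] = 5^2 * int_0^t E[X_s^2] ds. For GBM, E[X_s^2] = x_0^2 * exp((2 mu + sigma^2) s). Integrating:
  E[<X>_t] = 5^2 * 3^2 * (exp((2*4 + 5^2) t) - 1) / (2*4 + 5^2)
           = 5^2 * 3^2 * (exp(33 t) - 1) / 33 = 75*exp(33*t)/11 - 75/11.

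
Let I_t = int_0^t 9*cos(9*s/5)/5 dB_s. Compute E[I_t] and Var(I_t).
E[I_t] = 0; Var(I_t) = 81*t/50 + 9*sin(18*t/5)/20

The Itô integral of a deterministic integrand f(s) has mean 0 because each increment f(s) * (B_{s+ds} - B_s) has mean 0. By the Itô isometry:
  Var( int_0^t f(s) dB_s ) = E[ (int_0^t f(s) dB_s)^2 ] = int_0^t f(s)^2 ds.
Here f(s) = 9*cos(9*s/5)/5, so f(s)^2 = 81*cos(9*s/5)^2/25. Integrate:
  int_0^t (81*cos(9*s/5)^2/25) ds = 81*t/50 + 9*sin(18*t/5)/20.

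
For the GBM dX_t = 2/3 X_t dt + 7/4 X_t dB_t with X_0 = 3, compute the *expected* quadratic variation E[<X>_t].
E[<X>_t] = 1323*exp(211*t/48)/211 - 1323/211

<X>_t = int_0^t ((7/4) * X_s)^2 ds. Taking expectation inside the integral: E[<X>_t] = (7/4)^2 * int_0^t E[X_s^2] ds. For GBM, E[X_s^2] = x_0^2 * exp((2 mu + sigma^2) s). Integrating:
  E[<X>_t] = (7/4)^2 * 3^2 * (exp((2*(2/3) + (7/4)^2) t) - 1) / (2*(2/3) + (7/4)^2)
           = (7/4)^2 * 3^2 * (exp((211/48) t) - 1) / (211/48) = 1323*exp(211*t/48)/211 - 1323/211.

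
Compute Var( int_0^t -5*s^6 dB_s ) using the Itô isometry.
Var = 25*t^13/13

The Itô integral of a deterministic integrand f(s) has mean 0 because each increment f(s) * (B_{s+ds} - B_s) has mean 0. By the Itô isometry:
  Var( int_0^t f(s) dB_s ) = E[ (int_0^t f(s) dB_s)^2 ] = int_0^t f(s)^2 ds.
Here f(s) = -5*s^6, so f(s)^2 = 25*s^12. Integrate:
  int_0^t (25*s^12) ds = 25*t^13/13.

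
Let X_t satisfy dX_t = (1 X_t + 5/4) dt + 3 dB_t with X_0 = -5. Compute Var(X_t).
Var(X_t) = 9*exp(2*t)/2 - 9/2

The variance V(t) = Var(X_t) satisfies V'(t) = 2 a V(t) + c^2 with V(0) = 0 (drift coefficient is linear in X, diffusion is constant). With a = 1, c = 3, the solution is
  V(t) = (c^2 / (2 a)) * (exp(2 a t) - 1)
       = (3^2 / (2*1)) * (exp(2 t) - 1)
       = 9*exp(2*t)/2 - 9/2.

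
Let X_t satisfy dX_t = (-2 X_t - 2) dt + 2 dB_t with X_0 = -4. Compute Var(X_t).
Var(X_t) = 1 - exp(-4*t)

The variance V(t) = Var(X_t) satisfies V'(t) = 2 a V(t) + c^2 with V(0) = 0 (drift coefficient is linear in X, diffusion is constant). With a = -2, c = 2, the solution is
  V(t) = (c^2 / (2 a)) * (exp(2 a t) - 1)
       = (2^2 / (2*(-2))) * (exp((-4) t) - 1)
       = 1 - exp(-4*t).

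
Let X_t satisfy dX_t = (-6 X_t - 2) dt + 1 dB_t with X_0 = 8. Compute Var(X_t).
Var(X_t) = 1/12 - exp(-12*t)/12

The variance V(t) = Var(X_t) satisfies V'(t) = 2 a V(t) + c^2 with V(0) = 0 (drift coefficient is linear in X, diffusion is constant). With a = -6, c = 1, the solution is
  V(t) = (c^2 / (2 a)) * (exp(2 a t) - 1)
       = (1^2 / (2*(-6))) * (exp((-12) t) - 1)
       = 1/12 - exp(-12*t)/12.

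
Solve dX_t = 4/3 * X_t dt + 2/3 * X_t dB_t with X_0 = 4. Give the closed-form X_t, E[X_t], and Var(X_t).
X_t = 4 * exp((10/9) t + (2/3) B_t); E[X_t] = 4*exp(4*t/3); Var(X_t) = 16*(exp(4*t/9) - 1)*exp(8*t/3)

For GBM dX = mu X dt + sigma X dB with X_0 = x_0, apply Itô to Y = log X: dY = (mu - sigma^2/2) dt + sigma dB, so Y_t = log(x_0) + (mu - sigma^2/2) t + sigma B_t and hence X_t = x_0 * exp((mu - sigma^2/2) t + sigma B_t).
With mu = 4/3, sigma = 2/3, x_0 = 4, this gives:
  X_t = 4 * exp((10/9) * t + (2/3) * B_t).
Since sigma*B_t ~ Normal(0, sigma^2 t), E[exp(sigma*B_t)] = exp(sigma^2 t / 2); so E[X_t] = x_0 * exp((mu - sigma^2/2) t) * exp(sigma^2 t / 2) = x_0 * exp(mu t) = 4*exp(4*t/3).
Var(X_t) = E[X_t^2] - (E[X_t])^2 = x_0^2 * exp(2 mu t) * (exp(sigma^2 t) - 1) = 16*(exp(4*t/9) - 1)*exp(8*t/3).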